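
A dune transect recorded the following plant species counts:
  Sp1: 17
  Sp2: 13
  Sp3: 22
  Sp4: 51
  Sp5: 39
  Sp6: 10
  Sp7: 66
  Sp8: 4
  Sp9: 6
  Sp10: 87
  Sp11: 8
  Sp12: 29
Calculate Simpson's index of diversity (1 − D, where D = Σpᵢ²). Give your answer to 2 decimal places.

0.85

Total N = 17+13+22+51+39+10+66+4+6+87+8+29 = 352, so the proportions are 0.0483, 0.0369, 0.0625, 0.1449, 0.1108, 0.0284, 0.1875, 0.0114, 0.017, 0.2472, 0.0227, 0.0824 (working shown to 4 dp, full precision carried).
D = 0.0483² + 0.0369² + 0.0625² + 0.1449² + 0.1108² + 0.0284² + 0.1875² + 0.0114² + 0.017² + 0.2472² + 0.0227² + 0.0824² = 0.0023 + 0.0014 + 0.0039 + 0.0210 + 0.0123 + 0.0008 + 0.0352 + 0.0001 + 0.0003 + 0.0611 + 0.0005 + 0.0068 = 0.1456.
So 1 − D = 0.8544, i.e. 0.85 to 2 decimal places.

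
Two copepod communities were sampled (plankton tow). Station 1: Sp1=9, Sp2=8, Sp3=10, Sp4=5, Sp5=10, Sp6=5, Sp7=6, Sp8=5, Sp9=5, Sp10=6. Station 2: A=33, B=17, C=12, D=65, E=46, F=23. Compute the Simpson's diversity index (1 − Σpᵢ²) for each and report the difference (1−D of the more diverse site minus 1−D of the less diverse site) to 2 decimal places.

Station 1: N=69, proportions 0.1304, 0.1159, 0.1449, 0.0725, 0.1449, 0.0725, 0.087, 0.0725, 0.0725, 0.087, giving 1−D = 0.8914 (working shown to 4 dp, full precision carried).
Station 2: N=196, proportions 0.1684, 0.0867, 0.0612, 0.3316, 0.2347, 0.1173, giving 1−D = 0.7815.
Difference = |0.8914 − 0.7815| = 0.1099, i.e. 0.11 to 2 decimal places.

0.11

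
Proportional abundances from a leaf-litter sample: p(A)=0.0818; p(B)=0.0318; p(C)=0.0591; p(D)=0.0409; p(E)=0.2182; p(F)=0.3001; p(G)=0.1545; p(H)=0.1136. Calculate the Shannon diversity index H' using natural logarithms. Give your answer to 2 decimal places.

1.84

Each pᵢ ln pᵢ term (working shown to 4 dp, full precision carried): 0.0818×(-2.5035)=-0.2048, 0.0318×(-3.4483)=-0.1097, 0.0591×(-2.8285)=-0.1672, 0.0409×(-3.1966)=-0.1307, 0.2182×(-1.5223)=-0.3322, 0.3001×(-1.2036)=-0.3612, 0.1545×(-1.8676)=-0.2885, 0.1136×(-2.1751)=-0.2471.
Sum = -1.8414, so H' = 1.84.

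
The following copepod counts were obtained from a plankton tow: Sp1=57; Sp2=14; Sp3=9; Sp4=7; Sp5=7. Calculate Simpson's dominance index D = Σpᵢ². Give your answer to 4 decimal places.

0.4101

Total N = 57+14+9+7+7 = 94, so the proportions are 0.606383, 0.148936, 0.095745, 0.074468, 0.074468 (working shown to 6 dp, full precision carried).
D = 0.606383² + 0.148936² + 0.095745² + 0.074468² + 0.074468² = 0.367700 + 0.022182 + 0.009167 + 0.005545 + 0.005545 = 0.410140.
To 4 decimal places, D = 0.4101.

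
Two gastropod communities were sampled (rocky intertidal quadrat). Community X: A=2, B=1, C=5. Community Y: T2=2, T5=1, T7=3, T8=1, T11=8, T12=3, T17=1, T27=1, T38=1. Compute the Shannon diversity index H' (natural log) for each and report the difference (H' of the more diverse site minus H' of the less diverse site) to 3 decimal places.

Community X: N=8, proportions 0.25, 0.125, 0.625, giving H' = 0.90026 (working shown to 5 dp, full precision carried).
Community Y: N=21, proportions 0.09524, 0.04762, 0.14286, 0.04762, 0.38095, 0.14286, 0.04762, 0.04762, 0.04762, giving H' = 1.87245.
Difference = |0.90026 − 1.87245| = 0.97219, i.e. 0.972 to 3 decimal places.

0.972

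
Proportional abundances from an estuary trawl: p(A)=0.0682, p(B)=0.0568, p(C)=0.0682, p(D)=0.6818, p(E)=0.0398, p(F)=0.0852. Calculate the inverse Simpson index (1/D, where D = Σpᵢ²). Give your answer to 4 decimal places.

D = 0.0682² + 0.0568² + 0.0682² + 0.6818² + 0.0398² + 0.0852² = 0.0046512 + 0.0032262 + 0.0046512 + 0.4648512 + 0.0015840 + 0.0072590 = 0.4862230 (working shown to 7 dp, full precision carried).
So 1/D = 2.056669, i.e. 2.0567 to 4 decimal places.

2.0567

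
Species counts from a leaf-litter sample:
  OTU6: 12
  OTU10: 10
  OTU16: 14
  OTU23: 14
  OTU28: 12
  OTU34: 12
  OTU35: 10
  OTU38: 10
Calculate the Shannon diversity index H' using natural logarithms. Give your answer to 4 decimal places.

2.0707

Total N = 12+10+14+14+12+12+10+10 = 94, so the proportions are 0.12766, 0.106383, 0.148936, 0.148936, 0.12766, 0.12766, 0.106383, 0.106383 (working shown to 6 dp, full precision carried).
Each pᵢ ln pᵢ term: 0.12766×(-2.058388)=-0.262773, 0.106383×(-2.240710)=-0.238373, 0.148936×(-1.904237)=-0.283610, 0.148936×(-1.904237)=-0.283610, 0.12766×(-2.058388)=-0.262773, 0.12766×(-2.058388)=-0.262773, 0.106383×(-2.240710)=-0.238373, 0.106383×(-2.240710)=-0.238373.
Sum = -2.070659, so H' = 2.0707.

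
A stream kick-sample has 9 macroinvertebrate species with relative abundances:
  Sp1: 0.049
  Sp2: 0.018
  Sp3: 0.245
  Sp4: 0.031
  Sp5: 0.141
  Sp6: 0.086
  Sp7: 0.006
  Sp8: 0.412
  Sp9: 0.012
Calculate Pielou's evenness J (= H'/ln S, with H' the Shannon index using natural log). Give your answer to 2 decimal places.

H' = −Σ pᵢ ln pᵢ = −((-0.1478) + (-0.0723) + (-0.3446) + (-0.1077) + (-0.2762) + (-0.2110) + (-0.0307) + (-0.3653) + (-0.0531)) = 1.6087 (working shown to 4 dp, full precision carried).
With S = 9 species, ln S = 2.1972, so J = 1.6087/2.1972 = 0.7321, i.e. 0.73 to 2 decimal places.

0.73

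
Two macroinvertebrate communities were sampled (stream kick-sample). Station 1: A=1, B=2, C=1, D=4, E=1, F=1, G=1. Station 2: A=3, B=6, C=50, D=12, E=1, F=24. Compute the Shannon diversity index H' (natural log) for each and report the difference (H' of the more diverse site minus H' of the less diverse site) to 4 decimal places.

Station 1: N=11, proportions 0.0909091, 0.1818182, 0.0909091, 0.3636364, 0.0909091, 0.0909091, 0.0909091, giving H' = 1.7677615 (working shown to 7 dp, full precision carried).
Station 2: N=96, proportions 0.03125, 0.0625, 0.5208333, 0.125, 0.0104167, 0.25, giving H' = 1.2753928.
Difference = |1.7677615 − 1.2753928| = 0.4923687, i.e. 0.4924 to 4 decimal places.

0.4924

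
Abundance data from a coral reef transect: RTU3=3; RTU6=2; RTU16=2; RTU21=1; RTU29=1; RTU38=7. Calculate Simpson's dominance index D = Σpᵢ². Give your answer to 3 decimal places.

0.266

Total N = 3+2+2+1+1+7 = 16, so the proportions are 0.1875, 0.125, 0.125, 0.0625, 0.0625, 0.4375 (working shown to 5 dp, full precision carried).
D = 0.1875² + 0.125² + 0.125² + 0.0625² + 0.0625² + 0.4375² = 0.03516 + 0.01562 + 0.01562 + 0.00391 + 0.00391 + 0.19141 = 0.26562.
To 3 decimal places, D = 0.266.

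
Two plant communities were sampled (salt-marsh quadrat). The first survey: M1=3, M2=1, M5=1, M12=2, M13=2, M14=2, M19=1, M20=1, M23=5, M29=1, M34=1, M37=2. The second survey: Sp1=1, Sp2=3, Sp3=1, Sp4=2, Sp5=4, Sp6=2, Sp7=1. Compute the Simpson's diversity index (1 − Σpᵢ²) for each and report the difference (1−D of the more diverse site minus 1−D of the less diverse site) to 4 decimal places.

The first survey: N=22, proportions 0.136364, 0.045455, 0.045455, 0.090909, 0.090909, 0.090909, 0.045455, 0.045455, 0.227273, 0.045455, 0.045455, 0.090909, giving 1−D = 0.884298 (working shown to 6 dp, full precision carried).
The second survey: N=14, proportions 0.071429, 0.214286, 0.071429, 0.142857, 0.285714, 0.142857, 0.071429, giving 1−D = 0.816327.
Difference = |0.884298 − 0.816327| = 0.067971, i.e. 0.0680 to 4 decimal places.

0.0680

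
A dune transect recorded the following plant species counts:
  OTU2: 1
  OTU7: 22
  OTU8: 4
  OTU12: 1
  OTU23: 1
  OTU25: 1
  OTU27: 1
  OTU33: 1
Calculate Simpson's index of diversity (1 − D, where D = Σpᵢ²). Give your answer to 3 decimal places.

0.506

Total N = 1+22+4+1+1+1+1+1 = 32, so the proportions are 0.03125, 0.6875, 0.125, 0.03125, 0.03125, 0.03125, 0.03125, 0.03125 (working shown to 5 dp, full precision carried).
D = 0.03125² + 0.6875² + 0.125² + 0.03125² + 0.03125² + 0.03125² + 0.03125² + 0.03125² = 0.00098 + 0.47266 + 0.01562 + 0.00098 + 0.00098 + 0.00098 + 0.00098 + 0.00098 = 0.49414.
So 1 − D = 0.50586, i.e. 0.506 to 3 decimal places.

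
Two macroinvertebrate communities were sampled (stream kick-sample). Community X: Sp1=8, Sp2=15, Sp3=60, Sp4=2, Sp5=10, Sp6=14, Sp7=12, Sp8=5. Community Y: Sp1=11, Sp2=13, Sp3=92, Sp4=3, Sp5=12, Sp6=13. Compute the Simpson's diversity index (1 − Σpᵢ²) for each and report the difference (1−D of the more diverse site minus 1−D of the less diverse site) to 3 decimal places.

0.163

Community X: N=126, proportions 0.06349, 0.11905, 0.47619, 0.01587, 0.07937, 0.11111, 0.09524, 0.03968, giving 1−D = 0.72550 (working shown to 5 dp, full precision carried).
Community Y: N=144, proportions 0.07639, 0.09028, 0.63889, 0.02083, 0.08333, 0.09028, giving 1−D = 0.56231.
Difference = |0.72550 − 0.56231| = 0.16319, i.e. 0.163 to 3 decimal places.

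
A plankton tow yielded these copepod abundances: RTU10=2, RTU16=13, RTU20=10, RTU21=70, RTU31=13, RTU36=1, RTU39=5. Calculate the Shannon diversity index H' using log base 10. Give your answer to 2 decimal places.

0.55

Total N = 2+13+10+70+13+1+5 = 114, so the proportions are 0.0175, 0.114, 0.0877, 0.614, 0.114, 0.0088, 0.0439 (working shown to 4 dp, full precision carried).
Each pᵢ log₁₀ pᵢ term: 0.0175×(-1.7559)=-0.0308, 0.114×(-0.9430)=-0.1075, 0.0877×(-1.0569)=-0.0927, 0.614×(-0.2118)=-0.1301, 0.114×(-0.9430)=-0.1075, 0.0088×(-2.0569)=-0.0180, 0.0439×(-1.3579)=-0.0596.
Sum = -0.5462, so H' = 0.55.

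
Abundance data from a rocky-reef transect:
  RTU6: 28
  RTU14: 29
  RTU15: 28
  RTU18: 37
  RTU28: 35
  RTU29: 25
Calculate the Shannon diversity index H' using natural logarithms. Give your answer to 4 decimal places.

1.7822

Total N = 28+29+28+37+35+25 = 182, so the proportions are 0.153846, 0.159341, 0.153846, 0.203297, 0.192308, 0.137363 (working shown to 6 dp, full precision carried).
Each pᵢ ln pᵢ term: 0.153846×(-1.871802)=-0.287970, 0.159341×(-1.836711)=-0.292663, 0.153846×(-1.871802)=-0.287970, 0.203297×(-1.593089)=-0.323870, 0.192308×(-1.648659)=-0.317050, 0.137363×(-1.985131)=-0.272683.
Sum = -1.782204, so H' = 1.7822.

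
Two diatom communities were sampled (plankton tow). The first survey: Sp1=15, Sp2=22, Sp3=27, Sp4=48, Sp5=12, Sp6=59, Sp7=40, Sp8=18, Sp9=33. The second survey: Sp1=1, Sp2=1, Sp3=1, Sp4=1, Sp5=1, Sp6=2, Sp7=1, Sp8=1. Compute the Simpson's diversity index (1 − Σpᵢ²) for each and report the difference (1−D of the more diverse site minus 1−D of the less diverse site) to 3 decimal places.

The first survey: N=274, proportions 0.05474, 0.08029, 0.09854, 0.17518, 0.0438, 0.21533, 0.14599, 0.06569, 0.12044, giving 1−D = 0.86174 (working shown to 5 dp, full precision carried).
The second survey: N=9, proportions 0.11111, 0.11111, 0.11111, 0.11111, 0.11111, 0.22222, 0.11111, 0.11111, giving 1−D = 0.86420.
Difference = |0.86174 − 0.86420| = 0.00246, i.e. 0.002 to 3 decimal places.

0.002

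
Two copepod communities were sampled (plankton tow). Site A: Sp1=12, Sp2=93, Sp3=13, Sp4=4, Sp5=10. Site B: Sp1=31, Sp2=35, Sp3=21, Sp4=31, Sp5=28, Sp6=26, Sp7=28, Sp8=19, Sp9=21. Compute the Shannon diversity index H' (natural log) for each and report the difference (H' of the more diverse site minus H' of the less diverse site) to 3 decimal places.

Site A: N=132, proportions 0.09091, 0.70455, 0.09848, 0.0303, 0.07576, giving H' = 0.99442 (working shown to 5 dp, full precision carried).
Site B: N=240, proportions 0.12917, 0.14583, 0.0875, 0.12917, 0.11667, 0.10833, 0.11667, 0.07917, 0.0875, giving H' = 2.17867.
Difference = |0.99442 − 2.17867| = 1.18425, i.e. 1.184 to 3 decimal places.

1.184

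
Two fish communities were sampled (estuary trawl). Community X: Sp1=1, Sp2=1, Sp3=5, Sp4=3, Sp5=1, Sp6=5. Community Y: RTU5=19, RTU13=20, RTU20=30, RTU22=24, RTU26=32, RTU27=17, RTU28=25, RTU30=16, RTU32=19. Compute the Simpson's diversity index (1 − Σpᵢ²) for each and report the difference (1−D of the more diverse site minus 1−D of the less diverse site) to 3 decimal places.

0.125

Community X: N=16, proportions 0.0625, 0.0625, 0.3125, 0.1875, 0.0625, 0.3125, giving 1−D = 0.75781 (working shown to 5 dp, full precision carried).
Community Y: N=202, proportions 0.09406, 0.09901, 0.14851, 0.11881, 0.15842, 0.08416, 0.12376, 0.07921, 0.09406, giving 1−D = 0.88256.
Difference = |0.75781 − 0.88256| = 0.12475, i.e. 0.125 to 3 decimal places.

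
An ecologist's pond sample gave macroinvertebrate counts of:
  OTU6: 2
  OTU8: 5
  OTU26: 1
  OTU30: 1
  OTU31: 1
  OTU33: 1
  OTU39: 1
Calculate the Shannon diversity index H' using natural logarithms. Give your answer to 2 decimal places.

Total N = 2+5+1+1+1+1+1 = 12, so the proportions are 0.1667, 0.4167, 0.0833, 0.0833, 0.0833, 0.0833, 0.0833 (working shown to 4 dp, full precision carried).
Each pᵢ ln pᵢ term: 0.1667×(-1.7918)=-0.2986, 0.4167×(-0.8755)=-0.3648, 0.0833×(-2.4849)=-0.2071, 0.0833×(-2.4849)=-0.2071, 0.0833×(-2.4849)=-0.2071, 0.0833×(-2.4849)=-0.2071, 0.0833×(-2.4849)=-0.2071.
Sum = -1.6988, so H' = 1.70.

1.70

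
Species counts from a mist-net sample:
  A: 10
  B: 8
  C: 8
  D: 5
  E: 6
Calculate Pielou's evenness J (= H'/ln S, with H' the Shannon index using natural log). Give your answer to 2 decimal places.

0.98

Total N = 10+8+8+5+6 = 37, so the proportions are 0.2703, 0.2162, 0.2162, 0.1351, 0.1622 (working shown to 4 dp, full precision carried).
H' = −Σ pᵢ ln pᵢ = −((-0.3536) + (-0.3311) + (-0.3311) + (-0.2705) + (-0.2950)) = 1.5813.
With S = 5 species, ln S = 1.6094, so J = 1.5813/1.6094 = 0.9825, i.e. 0.98 to 2 decimal places.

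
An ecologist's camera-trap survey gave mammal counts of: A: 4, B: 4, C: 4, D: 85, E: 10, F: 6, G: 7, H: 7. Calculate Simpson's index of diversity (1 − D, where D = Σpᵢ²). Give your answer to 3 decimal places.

Total N = 4+4+4+85+10+6+7+7 = 127, so the proportions are 0.0315, 0.0315, 0.0315, 0.66929, 0.07874, 0.04724, 0.05512, 0.05512 (working shown to 5 dp, full precision carried).
D = 0.0315² + 0.0315² + 0.0315² + 0.66929² + 0.07874² + 0.04724² + 0.05512² + 0.05512² = 0.00099 + 0.00099 + 0.00099 + 0.44795 + 0.00620 + 0.00223 + 0.00304 + 0.00304 = 0.46543.
So 1 − D = 0.53457, i.e. 0.535 to 3 decimal places.

0.535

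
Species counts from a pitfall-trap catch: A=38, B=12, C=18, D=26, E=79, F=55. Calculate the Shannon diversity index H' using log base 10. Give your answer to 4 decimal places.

0.7000

Total N = 38+12+18+26+79+55 = 228, so the proportions are 0.166667, 0.052632, 0.078947, 0.114035, 0.346491, 0.241228 (working shown to 6 dp, full precision carried).
Each pᵢ log₁₀ pᵢ term: 0.166667×(-0.778151)=-0.129692, 0.052632×(-1.278754)=-0.067303, 0.078947×(-1.102662)=-0.087052, 0.114035×(-0.942961)=-0.107531, 0.346491×(-0.460308)=-0.159493, 0.241228×(-0.617572)=-0.148976.
Sum = -0.700046, so H' = 0.7000.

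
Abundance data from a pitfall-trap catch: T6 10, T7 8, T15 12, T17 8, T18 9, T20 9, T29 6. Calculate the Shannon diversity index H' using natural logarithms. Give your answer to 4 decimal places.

1.9269

Total N = 10+8+12+8+9+9+6 = 62, so the proportions are 0.16129, 0.129032, 0.193548, 0.129032, 0.145161, 0.145161, 0.096774 (working shown to 6 dp, full precision carried).
Each pᵢ ln pᵢ term: 0.16129×(-1.824549)=-0.294282, 0.129032×(-2.047693)=-0.264218, 0.193548×(-1.642228)=-0.317851, 0.129032×(-2.047693)=-0.264218, 0.145161×(-1.929910)=-0.280148, 0.145161×(-1.929910)=-0.280148, 0.096774×(-2.335375)=-0.226004.
Sum = -1.926870, so H' = 1.9269.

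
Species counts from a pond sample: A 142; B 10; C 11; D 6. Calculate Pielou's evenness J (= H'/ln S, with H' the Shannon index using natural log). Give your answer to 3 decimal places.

0.440

Total N = 142+10+11+6 = 169, so the proportions are 0.84024, 0.05917, 0.06509, 0.0355 (working shown to 5 dp, full precision carried).
H' = −Σ pᵢ ln pᵢ = −((-0.14626) + (-0.16730) + (-0.17782) + (-0.11851)) = 0.60989.
With S = 4 species, ln S = 1.38629, so J = 0.60989/1.38629 = 0.43995, i.e. 0.440 to 3 decimal places.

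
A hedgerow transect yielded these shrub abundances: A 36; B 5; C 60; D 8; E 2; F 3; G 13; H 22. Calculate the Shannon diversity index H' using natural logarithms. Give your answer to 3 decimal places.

Total N = 36+5+60+8+2+3+13+22 = 149, so the proportions are 0.24161, 0.03356, 0.40268, 0.05369, 0.01342, 0.02013, 0.08725, 0.14765 (working shown to 5 dp, full precision carried).
Each pᵢ ln pᵢ term: 0.24161×(-1.42043)=-0.34319, 0.03356×(-3.39451)=-0.11391, 0.40268×(-0.90960)=-0.36628, 0.05369×(-2.92450)=-0.15702, 0.01342×(-4.31080)=-0.05786, 0.02013×(-3.90533)=-0.07863, 0.08725×(-2.43900)=-0.21280, 0.14765×(-1.91290)=-0.28244.
Sum = -1.61214, so H' = 1.612.

1.612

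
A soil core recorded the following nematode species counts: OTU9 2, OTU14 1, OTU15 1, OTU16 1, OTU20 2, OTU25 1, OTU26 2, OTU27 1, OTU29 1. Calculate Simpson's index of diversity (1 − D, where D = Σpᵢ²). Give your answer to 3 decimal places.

Total N = 2+1+1+1+2+1+2+1+1 = 12, so the proportions are 0.16667, 0.08333, 0.08333, 0.08333, 0.16667, 0.08333, 0.16667, 0.08333, 0.08333 (working shown to 5 dp, full precision carried).
D = 0.16667² + 0.08333² + 0.08333² + 0.08333² + 0.16667² + 0.08333² + 0.16667² + 0.08333² + 0.08333² = 0.02778 + 0.00694 + 0.00694 + 0.00694 + 0.02778 + 0.00694 + 0.02778 + 0.00694 + 0.00694 = 0.12500.
So 1 − D = 0.87500, i.e. 0.875 to 3 decimal places.

0.875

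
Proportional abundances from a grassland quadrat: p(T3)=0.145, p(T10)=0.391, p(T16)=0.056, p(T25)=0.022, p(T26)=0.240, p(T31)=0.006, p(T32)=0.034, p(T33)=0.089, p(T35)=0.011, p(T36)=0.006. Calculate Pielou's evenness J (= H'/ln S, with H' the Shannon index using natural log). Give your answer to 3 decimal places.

0.728

H' = −Σ pᵢ ln pᵢ = −((-0.28000) + (-0.36717) + (-0.16141) + (-0.08397) + (-0.34251) + (-0.03070) + (-0.11497) + (-0.21530) + (-0.04961) + (-0.03070)) = 1.67633 (working shown to 5 dp, full precision carried).
With S = 10 species, ln S = 2.30259, so J = 1.67633/2.30259 = 0.72802, i.e. 0.728 to 3 decimal places.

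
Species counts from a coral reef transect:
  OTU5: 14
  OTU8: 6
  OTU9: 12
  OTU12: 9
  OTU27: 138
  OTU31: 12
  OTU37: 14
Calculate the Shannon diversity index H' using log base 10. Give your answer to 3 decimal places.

0.524

Total N = 14+6+12+9+138+12+14 = 205, so the proportions are 0.06829, 0.02927, 0.05854, 0.0439, 0.67317, 0.05854, 0.06829 (working shown to 5 dp, full precision carried).
Each pᵢ log₁₀ pᵢ term: 0.06829×(-1.16563)=-0.07960, 0.02927×(-1.53360)=-0.04489, 0.05854×(-1.23257)=-0.07215, 0.0439×(-1.35751)=-0.05960, 0.67317×(-0.17187)=-0.11570, 0.05854×(-1.23257)=-0.07215, 0.06829×(-1.16563)=-0.07960.
Sum = -0.52369, so H' = 0.524.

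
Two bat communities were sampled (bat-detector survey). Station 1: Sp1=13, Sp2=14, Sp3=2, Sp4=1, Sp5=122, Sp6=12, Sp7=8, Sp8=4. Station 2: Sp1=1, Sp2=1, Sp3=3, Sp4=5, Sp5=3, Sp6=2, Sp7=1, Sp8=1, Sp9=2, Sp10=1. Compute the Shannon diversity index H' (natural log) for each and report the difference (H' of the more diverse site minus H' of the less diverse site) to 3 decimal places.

Station 1: N=176, proportions 0.07386, 0.07955, 0.01136, 0.00568, 0.69318, 0.06818, 0.04545, 0.02273, giving H' = 1.13771 (working shown to 5 dp, full precision carried).
Station 2: N=20, proportions 0.05, 0.05, 0.15, 0.25, 0.15, 0.1, 0.05, 0.05, 0.1, 0.05, giving H' = 2.12516.
Difference = |1.13771 − 2.12516| = 0.98745, i.e. 0.987 to 3 decimal places.

0.987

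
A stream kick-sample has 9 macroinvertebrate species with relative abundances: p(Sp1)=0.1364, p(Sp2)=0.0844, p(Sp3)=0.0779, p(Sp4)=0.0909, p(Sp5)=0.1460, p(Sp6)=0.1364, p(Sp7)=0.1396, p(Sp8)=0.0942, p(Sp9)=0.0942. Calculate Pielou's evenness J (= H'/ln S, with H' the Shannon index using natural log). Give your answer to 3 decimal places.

0.988

H' = −Σ pᵢ ln pᵢ = −((-0.27173) + (-0.20865) + (-0.19883) + (-0.21798) + (-0.28093) + (-0.27173) + (-0.27487) + (-0.22253) + (-0.22253)) = 2.16978 (working shown to 5 dp, full precision carried).
With S = 9 species, ln S = 2.19722, so J = 2.16978/2.19722 = 0.98751, i.e. 0.988 to 3 decimal places.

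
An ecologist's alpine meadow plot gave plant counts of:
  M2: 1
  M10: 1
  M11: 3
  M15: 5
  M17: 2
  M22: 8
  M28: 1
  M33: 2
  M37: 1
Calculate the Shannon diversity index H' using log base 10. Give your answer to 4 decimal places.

0.8238

Total N = 1+1+3+5+2+8+1+2+1 = 24, so the proportions are 0.041667, 0.041667, 0.125, 0.208333, 0.083333, 0.333333, 0.041667, 0.083333, 0.041667 (working shown to 6 dp, full precision carried).
Each pᵢ log₁₀ pᵢ term: 0.041667×(-1.380211)=-0.057509, 0.041667×(-1.380211)=-0.057509, 0.125×(-0.903090)=-0.112886, 0.208333×(-0.681241)=-0.141925, 0.083333×(-1.079181)=-0.089932, 0.333333×(-0.477121)=-0.159040, 0.041667×(-1.380211)=-0.057509, 0.083333×(-1.079181)=-0.089932, 0.041667×(-1.380211)=-0.057509.
Sum = -0.823751, so H' = 0.8238.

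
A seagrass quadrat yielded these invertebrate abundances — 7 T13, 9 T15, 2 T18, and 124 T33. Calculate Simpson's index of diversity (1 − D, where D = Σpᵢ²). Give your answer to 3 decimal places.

Total N = 7+9+2+124 = 142, so the proportions are 0.0493, 0.06338, 0.01408, 0.87324 (working shown to 5 dp, full precision carried).
D = 0.0493² + 0.06338² + 0.01408² + 0.87324² = 0.00243 + 0.00402 + 0.00020 + 0.76255 = 0.76919.
So 1 − D = 0.23081, i.e. 0.231 to 3 decimal places.

0.231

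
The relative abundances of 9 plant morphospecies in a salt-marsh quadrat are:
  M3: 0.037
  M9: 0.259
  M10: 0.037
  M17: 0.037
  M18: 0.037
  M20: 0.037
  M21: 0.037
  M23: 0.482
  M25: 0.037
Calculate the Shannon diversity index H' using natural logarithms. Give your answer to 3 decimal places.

Each pᵢ ln pᵢ term (working shown to 5 dp, full precision carried): 0.037×(-3.29684)=-0.12198, 0.259×(-1.35093)=-0.34989, 0.037×(-3.29684)=-0.12198, 0.037×(-3.29684)=-0.12198, 0.037×(-3.29684)=-0.12198, 0.037×(-3.29684)=-0.12198, 0.037×(-3.29684)=-0.12198, 0.482×(-0.72981)=-0.35177, 0.037×(-3.29684)=-0.12198.
Sum = -1.55554, so H' = 1.556.

1.556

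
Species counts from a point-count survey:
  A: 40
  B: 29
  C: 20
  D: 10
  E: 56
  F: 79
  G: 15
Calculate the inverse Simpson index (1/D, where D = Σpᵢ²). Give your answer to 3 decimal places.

Total N = 40+29+20+10+56+79+15 = 249, so the proportions are 0.1606426, 0.1164659, 0.0803213, 0.0401606, 0.2248996, 0.3172691, 0.060241 (working shown to 7 dp, full precision carried).
D = 0.1606426² + 0.1164659² + 0.0803213² + 0.0401606² + 0.2248996² + 0.3172691² + 0.060241² = 0.0258060 + 0.0135643 + 0.0064515 + 0.0016129 + 0.0505798 + 0.1006597 + 0.0036290 = 0.2023032.
So 1/D = 4.94308, i.e. 4.943 to 3 decimal places.

4.943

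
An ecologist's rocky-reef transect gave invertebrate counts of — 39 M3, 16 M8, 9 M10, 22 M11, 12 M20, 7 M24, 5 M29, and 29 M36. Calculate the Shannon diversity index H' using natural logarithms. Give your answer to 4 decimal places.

Total N = 39+16+9+22+12+7+5+29 = 139, so the proportions are 0.280576, 0.115108, 0.064748, 0.158273, 0.086331, 0.05036, 0.035971, 0.208633 (working shown to 6 dp, full precision carried).
Each pᵢ ln pᵢ term: 0.280576×(-1.270912)=-0.356587, 0.115108×(-2.161885)=-0.248850, 0.064748×(-2.737249)=-0.177232, 0.158273×(-1.843431)=-0.291766, 0.086331×(-2.449567)=-0.211473, 0.05036×(-2.988564)=-0.150503, 0.035971×(-3.325036)=-0.119606, 0.208633×(-1.567178)=-0.326965.
Sum = -1.882983, so H' = 1.8830.

1.8830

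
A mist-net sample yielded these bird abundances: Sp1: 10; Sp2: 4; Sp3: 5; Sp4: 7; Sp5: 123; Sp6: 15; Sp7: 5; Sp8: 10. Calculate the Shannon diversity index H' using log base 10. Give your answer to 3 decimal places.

0.521

Total N = 10+4+5+7+123+15+5+10 = 179, so the proportions are 0.05587, 0.02235, 0.02793, 0.03911, 0.68715, 0.0838, 0.02793, 0.05587 (working shown to 5 dp, full precision carried).
Each pᵢ log₁₀ pᵢ term: 0.05587×(-1.25285)=-0.06999, 0.02235×(-1.65079)=-0.03689, 0.02793×(-1.55388)=-0.04340, 0.03911×(-1.40775)=-0.05505, 0.68715×(-0.16295)=-0.11197, 0.0838×(-1.07676)=-0.09023, 0.02793×(-1.55388)=-0.04340, 0.05587×(-1.25285)=-0.06999.
Sum = -0.52094, so H' = 0.521.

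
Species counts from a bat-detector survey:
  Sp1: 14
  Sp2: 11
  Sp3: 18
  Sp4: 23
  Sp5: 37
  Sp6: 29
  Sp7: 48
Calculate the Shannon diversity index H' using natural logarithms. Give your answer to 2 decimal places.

Total N = 14+11+18+23+37+29+48 = 180, so the proportions are 0.0778, 0.0611, 0.1, 0.1278, 0.2056, 0.1611, 0.2667 (working shown to 4 dp, full precision carried).
Each pᵢ ln pᵢ term: 0.0778×(-2.5539)=-0.1986, 0.0611×(-2.7951)=-0.1708, 0.1×(-2.3026)=-0.2303, 0.1278×(-2.0575)=-0.2629, 0.2056×(-1.5820)=-0.3252, 0.1611×(-1.8257)=-0.2941, 0.2667×(-1.3218)=-0.3525.
Sum = -1.8344, so H' = 1.83.

1.83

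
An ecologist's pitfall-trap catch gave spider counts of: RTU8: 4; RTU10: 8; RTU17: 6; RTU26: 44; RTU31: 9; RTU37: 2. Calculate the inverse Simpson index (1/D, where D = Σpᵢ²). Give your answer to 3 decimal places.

Total N = 4+8+6+44+9+2 = 73, so the proportions are 0.054795, 0.109589, 0.082192, 0.60274, 0.123288, 0.027397 (working shown to 6 dp, full precision carried).
D = 0.054795² + 0.109589² + 0.082192² + 0.60274² + 0.123288² + 0.027397² = 0.003002 + 0.012010 + 0.006755 + 0.363295 + 0.015200 + 0.000751 = 0.401013.
So 1/D = 2.49368, i.e. 2.494 to 3 decimal places.

2.494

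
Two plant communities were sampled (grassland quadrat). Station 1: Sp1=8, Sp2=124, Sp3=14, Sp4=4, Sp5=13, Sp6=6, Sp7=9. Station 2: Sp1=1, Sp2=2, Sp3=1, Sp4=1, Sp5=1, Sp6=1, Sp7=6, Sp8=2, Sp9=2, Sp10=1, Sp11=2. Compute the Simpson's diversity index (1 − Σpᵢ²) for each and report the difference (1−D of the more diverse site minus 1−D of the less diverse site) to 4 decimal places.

0.3580

Station 1: N=178, proportions 0.044944, 0.696629, 0.078652, 0.022472, 0.073034, 0.033708, 0.050562, giving 1−D = 0.496970 (working shown to 6 dp, full precision carried).
Station 2: N=20, proportions 0.05, 0.1, 0.05, 0.05, 0.05, 0.05, 0.3, 0.1, 0.1, 0.05, 0.1, giving 1−D = 0.855000.
Difference = |0.496970 − 0.855000| = 0.358030, i.e. 0.3580 to 4 decimal places.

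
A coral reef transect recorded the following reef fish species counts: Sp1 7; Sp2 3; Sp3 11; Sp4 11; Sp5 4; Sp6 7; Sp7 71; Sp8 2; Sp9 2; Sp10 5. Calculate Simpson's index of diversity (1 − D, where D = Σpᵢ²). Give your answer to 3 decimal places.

0.640

Total N = 7+3+11+11+4+7+71+2+2+5 = 123, so the proportions are 0.056911, 0.02439, 0.089431, 0.089431, 0.03252, 0.056911, 0.577236, 0.01626, 0.01626, 0.04065 (working shown to 6 dp, full precision carried).
D = 0.056911² + 0.02439² + 0.089431² + 0.089431² + 0.03252² + 0.056911² + 0.577236² + 0.01626² + 0.01626² + 0.04065² = 0.003239 + 0.000595 + 0.007998 + 0.007998 + 0.001058 + 0.003239 + 0.333201 + 0.000264 + 0.000264 + 0.001652 = 0.359508.
So 1 − D = 0.640492, i.e. 0.640 to 3 decimal places.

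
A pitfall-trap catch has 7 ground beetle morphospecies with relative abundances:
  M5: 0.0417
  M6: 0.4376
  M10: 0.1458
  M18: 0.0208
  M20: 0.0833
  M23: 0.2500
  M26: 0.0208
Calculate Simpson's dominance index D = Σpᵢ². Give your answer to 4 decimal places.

0.2848

D = 0.0417² + 0.4376² + 0.1458² + 0.0208² + 0.0833² + 0.25² + 0.0208² = 0.001739 + 0.191494 + 0.021258 + 0.000433 + 0.006939 + 0.062500 + 0.000433 = 0.284794 (working shown to 6 dp, full precision carried).
To 4 decimal places, D = 0.2848.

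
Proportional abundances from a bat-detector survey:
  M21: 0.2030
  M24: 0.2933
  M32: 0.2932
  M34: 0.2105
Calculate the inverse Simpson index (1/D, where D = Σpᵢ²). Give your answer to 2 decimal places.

D = 0.203² + 0.2933² + 0.2932² + 0.2105² = 0.041209 + 0.086025 + 0.085966 + 0.044310 = 0.257510 (working shown to 6 dp, full precision carried).
So 1/D = 3.8833, i.e. 3.88 to 2 decimal places.

3.88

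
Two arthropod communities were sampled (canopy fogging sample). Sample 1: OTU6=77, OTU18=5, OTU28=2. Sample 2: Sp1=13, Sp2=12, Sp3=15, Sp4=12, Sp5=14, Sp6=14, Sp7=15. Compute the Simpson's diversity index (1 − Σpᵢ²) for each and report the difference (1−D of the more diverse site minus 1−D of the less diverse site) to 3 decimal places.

0.700

Sample 1: N=84, proportions 0.916667, 0.059524, 0.02381, giving 1−D = 0.155612 (working shown to 6 dp, full precision carried).
Sample 2: N=95, proportions 0.136842, 0.126316, 0.157895, 0.126316, 0.147368, 0.147368, 0.157895, giving 1−D = 0.856066.
Difference = |0.155612 − 0.856066| = 0.700454, i.e. 0.700 to 3 decimal places.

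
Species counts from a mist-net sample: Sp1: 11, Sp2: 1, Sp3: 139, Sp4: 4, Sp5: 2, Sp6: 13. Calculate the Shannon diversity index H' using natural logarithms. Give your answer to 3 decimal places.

0.709

Total N = 11+1+139+4+2+13 = 170, so the proportions are 0.06471, 0.00588, 0.81765, 0.02353, 0.01176, 0.07647 (working shown to 5 dp, full precision carried).
Each pᵢ ln pᵢ term: 0.06471×(-2.73790)=-0.17716, 0.00588×(-5.13580)=-0.03021, 0.81765×(-0.20132)=-0.16461, 0.02353×(-3.74950)=-0.08822, 0.01176×(-4.44265)=-0.05227, 0.07647×(-2.57085)=-0.19659.
Sum = -0.70907, so H' = 0.709.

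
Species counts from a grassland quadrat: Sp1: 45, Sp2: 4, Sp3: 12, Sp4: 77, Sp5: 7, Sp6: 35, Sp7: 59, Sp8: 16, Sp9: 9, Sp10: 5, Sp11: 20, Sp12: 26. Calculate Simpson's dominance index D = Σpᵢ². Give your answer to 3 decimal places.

0.144

Total N = 45+4+12+77+7+35+59+16+9+5+20+26 = 315, so the proportions are 0.14286, 0.0127, 0.0381, 0.24444, 0.02222, 0.11111, 0.1873, 0.05079, 0.02857, 0.01587, 0.06349, 0.08254 (working shown to 5 dp, full precision carried).
D = 0.14286² + 0.0127² + 0.0381² + 0.24444² + 0.02222² + 0.11111² + 0.1873² + 0.05079² + 0.02857² + 0.01587² + 0.06349² + 0.08254² = 0.02041 + 0.00016 + 0.00145 + 0.05975 + 0.00049 + 0.01235 + 0.03508 + 0.00258 + 0.00082 + 0.00025 + 0.00403 + 0.00681 = 0.14419.
To 3 decimal places, D = 0.144.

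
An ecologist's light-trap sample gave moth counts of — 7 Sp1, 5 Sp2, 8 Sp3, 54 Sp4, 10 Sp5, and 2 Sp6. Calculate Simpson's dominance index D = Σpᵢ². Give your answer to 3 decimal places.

Total N = 7+5+8+54+10+2 = 86, so the proportions are 0.0814, 0.05814, 0.09302, 0.62791, 0.11628, 0.02326 (working shown to 5 dp, full precision carried).
D = 0.0814² + 0.05814² + 0.09302² + 0.62791² + 0.11628² + 0.02326² = 0.00663 + 0.00338 + 0.00865 + 0.39427 + 0.01352 + 0.00054 = 0.42699.
To 3 decimal places, D = 0.427.

0.427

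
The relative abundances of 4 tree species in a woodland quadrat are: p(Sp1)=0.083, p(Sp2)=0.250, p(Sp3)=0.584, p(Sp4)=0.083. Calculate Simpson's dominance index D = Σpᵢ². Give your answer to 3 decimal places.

0.417

D = 0.083² + 0.25² + 0.584² + 0.083² = 0.00689 + 0.06250 + 0.34106 + 0.00689 = 0.41733 (working shown to 5 dp, full precision carried).
To 3 decimal places, D = 0.417.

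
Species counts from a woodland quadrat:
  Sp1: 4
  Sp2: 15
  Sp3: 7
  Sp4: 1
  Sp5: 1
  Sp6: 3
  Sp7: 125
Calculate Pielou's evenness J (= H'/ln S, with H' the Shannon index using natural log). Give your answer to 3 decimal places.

0.399

Total N = 4+15+7+1+1+3+125 = 156, so the proportions are 0.02564, 0.09615, 0.04487, 0.00641, 0.00641, 0.01923, 0.80128 (working shown to 5 dp, full precision carried).
H' = −Σ pᵢ ln pᵢ = −((-0.09394) + (-0.22517) + (-0.13928) + (-0.03237) + (-0.03237) + (-0.07599) + (-0.17752)) = 0.77664.
With S = 7 species, ln S = 1.94591, so J = 0.77664/1.94591 = 0.39911, i.e. 0.399 to 3 decimal places.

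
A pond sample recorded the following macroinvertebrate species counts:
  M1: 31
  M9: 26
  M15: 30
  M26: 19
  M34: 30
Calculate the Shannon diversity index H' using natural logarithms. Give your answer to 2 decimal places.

Total N = 31+26+30+19+30 = 136, so the proportions are 0.2279, 0.1912, 0.2206, 0.1397, 0.2206 (working shown to 4 dp, full precision carried).
Each pᵢ ln pᵢ term: 0.2279×(-1.4787)=-0.3370, 0.1912×(-1.6546)=-0.3163, 0.2206×(-1.5115)=-0.3334, 0.1397×(-1.9682)=-0.2750, 0.2206×(-1.5115)=-0.3334.
Sum = -1.5952, so H' = 1.60.

1.60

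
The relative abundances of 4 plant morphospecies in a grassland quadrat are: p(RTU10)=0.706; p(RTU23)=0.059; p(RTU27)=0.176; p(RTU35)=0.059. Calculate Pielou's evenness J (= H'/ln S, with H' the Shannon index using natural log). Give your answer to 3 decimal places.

0.639

H' = −Σ pᵢ ln pᵢ = −((-0.24579) + (-0.16698) + (-0.30576) + (-0.16698)) = 0.88551 (working shown to 5 dp, full precision carried).
With S = 4 species, ln S = 1.38629, so J = 0.88551/1.38629 = 0.63876, i.e. 0.639 to 3 decimal places.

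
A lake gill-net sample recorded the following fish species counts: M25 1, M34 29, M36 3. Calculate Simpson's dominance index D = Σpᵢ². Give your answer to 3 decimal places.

Total N = 1+29+3 = 33, so the proportions are 0.0303, 0.87879, 0.09091 (working shown to 5 dp, full precision carried).
D = 0.0303² + 0.87879² + 0.09091² = 0.00092 + 0.77227 + 0.00826 = 0.78145.
To 3 decimal places, D = 0.781.

0.781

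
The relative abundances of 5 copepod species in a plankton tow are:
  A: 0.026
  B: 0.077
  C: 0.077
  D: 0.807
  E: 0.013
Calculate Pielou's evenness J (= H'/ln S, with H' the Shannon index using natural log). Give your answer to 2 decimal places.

H' = −Σ pᵢ ln pᵢ = −((-0.0949) + (-0.1974) + (-0.1974) + (-0.1730) + (-0.0565)) = 0.7192 (working shown to 4 dp, full precision carried).
With S = 5 species, ln S = 1.6094, so J = 0.7192/1.6094 = 0.4469, i.e. 0.45 to 2 decimal places.

0.45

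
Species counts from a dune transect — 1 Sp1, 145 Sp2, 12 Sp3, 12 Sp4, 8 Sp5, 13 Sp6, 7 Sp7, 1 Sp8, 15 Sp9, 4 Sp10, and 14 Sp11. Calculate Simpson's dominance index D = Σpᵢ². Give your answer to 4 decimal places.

Total N = 1+145+12+12+8+13+7+1+15+4+14 = 232, so the proportions are 0.00431, 0.625, 0.051724, 0.051724, 0.034483, 0.056034, 0.030172, 0.00431, 0.064655, 0.017241, 0.060345 (working shown to 6 dp, full precision carried).
D = 0.00431² + 0.625² + 0.051724² + 0.051724² + 0.034483² + 0.056034² + 0.030172² + 0.00431² + 0.064655² + 0.017241² + 0.060345² = 0.000019 + 0.390625 + 0.002675 + 0.002675 + 0.001189 + 0.003140 + 0.000910 + 0.000019 + 0.004180 + 0.000297 + 0.003641 = 0.409371.
To 4 decimal places, D = 0.4094.

0.4094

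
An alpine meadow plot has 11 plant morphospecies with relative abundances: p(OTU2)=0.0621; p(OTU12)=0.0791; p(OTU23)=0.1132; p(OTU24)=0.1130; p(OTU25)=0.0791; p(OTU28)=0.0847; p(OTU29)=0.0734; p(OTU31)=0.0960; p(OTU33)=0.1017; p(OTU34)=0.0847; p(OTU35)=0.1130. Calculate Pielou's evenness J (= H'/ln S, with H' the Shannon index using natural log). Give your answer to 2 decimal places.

H' = −Σ pᵢ ln pᵢ = −((-0.1726) + (-0.2007) + (-0.2466) + (-0.2464) + (-0.2007) + (-0.2091) + (-0.1917) + (-0.2250) + (-0.2325) + (-0.2091) + (-0.2464)) = 2.3806 (working shown to 4 dp, full precision carried).
With S = 11 species, ln S = 2.3979, so J = 2.3806/2.3979 = 0.9928, i.e. 0.99 to 2 decimal places.

0.99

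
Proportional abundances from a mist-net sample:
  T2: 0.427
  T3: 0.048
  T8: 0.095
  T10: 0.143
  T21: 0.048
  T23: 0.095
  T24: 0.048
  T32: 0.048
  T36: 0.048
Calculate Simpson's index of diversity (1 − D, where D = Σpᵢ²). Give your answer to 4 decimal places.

D = 0.427² + 0.048² + 0.095² + 0.143² + 0.048² + 0.095² + 0.048² + 0.048² + 0.048² = 0.182329 + 0.002304 + 0.009025 + 0.020449 + 0.002304 + 0.009025 + 0.002304 + 0.002304 + 0.002304 = 0.232348 (working shown to 6 dp, full precision carried).
So 1 − D = 0.767652, i.e. 0.7677 to 4 decimal places.

0.7677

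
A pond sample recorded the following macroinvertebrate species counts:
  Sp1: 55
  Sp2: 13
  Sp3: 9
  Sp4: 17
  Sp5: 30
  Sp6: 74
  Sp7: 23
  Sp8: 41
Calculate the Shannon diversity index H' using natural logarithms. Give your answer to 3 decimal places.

Total N = 55+13+9+17+30+74+23+41 = 262, so the proportions are 0.20992, 0.04962, 0.03435, 0.06489, 0.1145, 0.28244, 0.08779, 0.15649 (working shown to 5 dp, full precision carried).
Each pᵢ ln pᵢ term: 0.20992×(-1.56101)=-0.32769, 0.04962×(-3.00340)=-0.14902, 0.03435×(-3.37112)=-0.11580, 0.06489×(-2.73513)=-0.17747, 0.1145×(-2.16715)=-0.24815, 0.28244×(-1.26428)=-0.35709, 0.08779×(-2.43285)=-0.21357, 0.15649×(-1.85477)=-0.29025.
Sum = -1.87904, so H' = 1.879.

1.879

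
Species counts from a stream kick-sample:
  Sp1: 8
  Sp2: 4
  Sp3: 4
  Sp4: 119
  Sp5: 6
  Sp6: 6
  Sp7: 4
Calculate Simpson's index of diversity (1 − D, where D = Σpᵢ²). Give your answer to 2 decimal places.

Total N = 8+4+4+119+6+6+4 = 151, so the proportions are 0.053, 0.0265, 0.0265, 0.7881, 0.0397, 0.0397, 0.0265 (working shown to 4 dp, full precision carried).
D = 0.053² + 0.0265² + 0.0265² + 0.7881² + 0.0397² + 0.0397² + 0.0265² = 0.0028 + 0.0007 + 0.0007 + 0.6211 + 0.0016 + 0.0016 + 0.0007 = 0.6291.
So 1 − D = 0.3709, i.e. 0.37 to 2 decimal places.

0.37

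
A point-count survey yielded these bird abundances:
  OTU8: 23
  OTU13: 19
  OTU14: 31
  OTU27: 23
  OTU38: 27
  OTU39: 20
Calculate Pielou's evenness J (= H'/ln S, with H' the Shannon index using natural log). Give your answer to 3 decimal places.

Total N = 23+19+31+23+27+20 = 143, so the proportions are 0.16084, 0.13287, 0.21678, 0.16084, 0.18881, 0.13986 (working shown to 5 dp, full precision carried).
H' = −Σ pᵢ ln pᵢ = −((-0.29391) + (-0.26818) + (-0.33143) + (-0.29391) + (-0.31475) + (-0.27512)) = 1.77730.
With S = 6 species, ln S = 1.79176, so J = 1.77730/1.79176 = 0.99193, i.e. 0.992 to 3 decimal places.

0.992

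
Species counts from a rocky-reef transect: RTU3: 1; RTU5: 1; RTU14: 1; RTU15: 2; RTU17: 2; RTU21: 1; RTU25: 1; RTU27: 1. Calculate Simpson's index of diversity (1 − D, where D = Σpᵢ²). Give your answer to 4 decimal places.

Total N = 1+1+1+2+2+1+1+1 = 10, so the proportions are 0.1, 0.1, 0.1, 0.2, 0.2, 0.1, 0.1, 0.1 (working shown to 6 dp, full precision carried).
D = 0.1² + 0.1² + 0.1² + 0.2² + 0.2² + 0.1² + 0.1² + 0.1² = 0.010000 + 0.010000 + 0.010000 + 0.040000 + 0.040000 + 0.010000 + 0.010000 + 0.010000 = 0.140000.
So 1 − D = 0.860000, i.e. 0.8600 to 4 decimal places.

0.8600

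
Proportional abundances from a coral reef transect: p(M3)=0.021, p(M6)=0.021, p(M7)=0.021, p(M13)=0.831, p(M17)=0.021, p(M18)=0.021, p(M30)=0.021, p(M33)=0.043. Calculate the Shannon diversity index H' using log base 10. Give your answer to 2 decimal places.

Each pᵢ log₁₀ pᵢ term (working shown to 4 dp, full precision carried): 0.021×(-1.6778)=-0.0352, 0.021×(-1.6778)=-0.0352, 0.021×(-1.6778)=-0.0352, 0.831×(-0.0804)=-0.0668, 0.021×(-1.6778)=-0.0352, 0.021×(-1.6778)=-0.0352, 0.021×(-1.6778)=-0.0352, 0.043×(-1.3665)=-0.0588.
Sum = -0.3370, so H' = 0.34.

0.34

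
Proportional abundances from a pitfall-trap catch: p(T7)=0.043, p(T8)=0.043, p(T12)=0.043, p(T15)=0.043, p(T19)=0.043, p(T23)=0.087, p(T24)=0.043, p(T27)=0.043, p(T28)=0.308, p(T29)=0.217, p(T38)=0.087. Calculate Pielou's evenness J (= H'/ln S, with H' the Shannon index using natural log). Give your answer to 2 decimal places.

0.86

H' = −Σ pᵢ ln pᵢ = −((-0.1353) + (-0.1353) + (-0.1353) + (-0.1353) + (-0.1353) + (-0.2124) + (-0.1353) + (-0.1353) + (-0.3627) + (-0.3315) + (-0.2124)) = 2.0663 (working shown to 4 dp, full precision carried).
With S = 11 species, ln S = 2.3979, so J = 2.0663/2.3979 = 0.8617, i.e. 0.86 to 2 decimal places.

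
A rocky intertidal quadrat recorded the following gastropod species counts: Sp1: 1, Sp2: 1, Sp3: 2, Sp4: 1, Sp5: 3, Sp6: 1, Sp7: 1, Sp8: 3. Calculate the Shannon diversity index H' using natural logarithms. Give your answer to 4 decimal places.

Total N = 1+1+2+1+3+1+1+3 = 13, so the proportions are 0.076923, 0.076923, 0.153846, 0.076923, 0.230769, 0.076923, 0.076923, 0.230769 (working shown to 6 dp, full precision carried).
Each pᵢ ln pᵢ term: 0.076923×(-2.564949)=-0.197304, 0.076923×(-2.564949)=-0.197304, 0.153846×(-1.871802)=-0.287970, 0.076923×(-2.564949)=-0.197304, 0.230769×(-1.466337)=-0.338385, 0.076923×(-2.564949)=-0.197304, 0.076923×(-2.564949)=-0.197304, 0.230769×(-1.466337)=-0.338385.
Sum = -1.951260, so H' = 1.9513.

1.9513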